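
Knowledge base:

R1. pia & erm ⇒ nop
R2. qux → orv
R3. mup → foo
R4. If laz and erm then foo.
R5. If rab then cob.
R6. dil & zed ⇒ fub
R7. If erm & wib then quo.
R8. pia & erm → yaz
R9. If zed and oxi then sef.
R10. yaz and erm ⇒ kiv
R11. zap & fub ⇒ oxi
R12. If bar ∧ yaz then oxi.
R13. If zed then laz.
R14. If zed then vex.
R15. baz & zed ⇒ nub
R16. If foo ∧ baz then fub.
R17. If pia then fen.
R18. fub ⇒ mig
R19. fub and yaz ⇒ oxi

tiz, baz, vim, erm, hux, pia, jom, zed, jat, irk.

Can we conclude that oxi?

Yes

yaz  (by R8: pia, erm)
laz  (by R13: zed)
foo  (by R4: laz, erm)
fub  (by R16: foo, baz)
oxi  (by R19: fub, yaz)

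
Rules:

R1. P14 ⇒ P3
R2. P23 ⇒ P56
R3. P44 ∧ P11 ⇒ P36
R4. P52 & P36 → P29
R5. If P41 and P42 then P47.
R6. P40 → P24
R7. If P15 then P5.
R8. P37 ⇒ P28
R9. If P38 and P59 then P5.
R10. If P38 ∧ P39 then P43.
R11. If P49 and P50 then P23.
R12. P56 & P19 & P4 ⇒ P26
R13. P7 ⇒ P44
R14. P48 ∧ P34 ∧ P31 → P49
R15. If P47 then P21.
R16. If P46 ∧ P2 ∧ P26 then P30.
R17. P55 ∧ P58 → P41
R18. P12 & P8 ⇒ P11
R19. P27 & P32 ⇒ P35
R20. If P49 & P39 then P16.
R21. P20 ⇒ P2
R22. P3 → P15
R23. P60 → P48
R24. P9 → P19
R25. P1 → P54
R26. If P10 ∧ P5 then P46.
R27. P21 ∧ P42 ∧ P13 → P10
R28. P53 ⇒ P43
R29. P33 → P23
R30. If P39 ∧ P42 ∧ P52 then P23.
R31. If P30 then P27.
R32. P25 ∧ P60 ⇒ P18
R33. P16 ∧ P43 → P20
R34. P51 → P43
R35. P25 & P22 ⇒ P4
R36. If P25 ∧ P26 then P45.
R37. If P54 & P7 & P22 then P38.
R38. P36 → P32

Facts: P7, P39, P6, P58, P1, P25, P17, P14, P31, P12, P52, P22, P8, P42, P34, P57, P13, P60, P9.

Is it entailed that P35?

Forward chaining from the given facts derives: P3, P44, P11, P15, P48, P19, P54, P23, P18, P4, P38, P56, P36, P29, P5, P43, P26, P49, P16, P20, P45, P32, P2.
The only rule concluding P35 is R19, which needs P27; that is never established.

No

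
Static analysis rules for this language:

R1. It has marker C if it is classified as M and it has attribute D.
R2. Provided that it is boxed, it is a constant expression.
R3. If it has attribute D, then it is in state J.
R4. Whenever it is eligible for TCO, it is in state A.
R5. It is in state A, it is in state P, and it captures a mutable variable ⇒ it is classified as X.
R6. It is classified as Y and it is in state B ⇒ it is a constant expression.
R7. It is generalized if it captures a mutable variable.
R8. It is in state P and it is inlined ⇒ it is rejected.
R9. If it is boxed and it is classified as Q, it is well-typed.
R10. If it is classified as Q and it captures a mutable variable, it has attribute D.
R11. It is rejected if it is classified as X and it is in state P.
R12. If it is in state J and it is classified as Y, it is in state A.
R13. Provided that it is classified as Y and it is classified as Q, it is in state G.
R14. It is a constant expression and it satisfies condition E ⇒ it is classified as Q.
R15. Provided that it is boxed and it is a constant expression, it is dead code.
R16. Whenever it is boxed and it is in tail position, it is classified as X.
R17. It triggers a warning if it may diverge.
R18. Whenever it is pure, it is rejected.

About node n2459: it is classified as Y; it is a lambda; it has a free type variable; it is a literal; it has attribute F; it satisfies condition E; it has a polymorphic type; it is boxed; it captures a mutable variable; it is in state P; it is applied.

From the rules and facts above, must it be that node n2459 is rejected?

Yes

By R2 (it is boxed): it is a constant expression.
By R14 (it is a constant expression, it satisfies condition E): it is classified as Q.
By R10 (it is classified as Q, it captures a mutable variable): it has attribute D.
By R3 (it has attribute D): it is in state J.
By R12 (it is in state J, it is classified as Y): it is in state A.
By R5 (it is in state A, it is in state P, it captures a mutable variable): it is classified as X.
By R11 (it is classified as X, it is in state P): it is rejected.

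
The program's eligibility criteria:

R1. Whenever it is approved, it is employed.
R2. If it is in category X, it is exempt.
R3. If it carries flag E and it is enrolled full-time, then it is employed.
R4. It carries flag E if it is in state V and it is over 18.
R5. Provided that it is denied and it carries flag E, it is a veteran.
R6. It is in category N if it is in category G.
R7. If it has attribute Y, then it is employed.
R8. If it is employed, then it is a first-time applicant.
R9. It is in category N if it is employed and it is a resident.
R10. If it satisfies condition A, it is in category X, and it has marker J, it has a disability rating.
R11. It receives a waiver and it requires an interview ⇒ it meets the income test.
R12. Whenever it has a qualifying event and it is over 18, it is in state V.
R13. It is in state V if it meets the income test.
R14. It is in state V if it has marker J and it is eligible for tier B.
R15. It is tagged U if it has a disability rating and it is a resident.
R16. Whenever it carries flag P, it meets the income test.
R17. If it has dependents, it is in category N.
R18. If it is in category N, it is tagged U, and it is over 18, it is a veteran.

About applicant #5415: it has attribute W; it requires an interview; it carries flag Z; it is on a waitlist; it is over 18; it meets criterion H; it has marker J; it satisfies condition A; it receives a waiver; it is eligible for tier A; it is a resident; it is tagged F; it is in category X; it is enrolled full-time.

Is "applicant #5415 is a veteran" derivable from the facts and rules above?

Yes

By R10 (it satisfies condition A, it is in category X, it has marker J): it has a disability rating.
By R11 (it receives a waiver, it requires an interview): it meets the income test.
By R13 (it meets the income test): it is in state V.
By R15 (it has a disability rating, it is a resident): it is tagged U.
By R4 (it is in state V, it is over 18): it carries flag E.
By R3 (it carries flag E, it is enrolled full-time): it is employed.
By R9 (it is employed, it is a resident): it is in category N.
By R18 (it is in category N, it is tagged U, it is over 18): it is a veteran.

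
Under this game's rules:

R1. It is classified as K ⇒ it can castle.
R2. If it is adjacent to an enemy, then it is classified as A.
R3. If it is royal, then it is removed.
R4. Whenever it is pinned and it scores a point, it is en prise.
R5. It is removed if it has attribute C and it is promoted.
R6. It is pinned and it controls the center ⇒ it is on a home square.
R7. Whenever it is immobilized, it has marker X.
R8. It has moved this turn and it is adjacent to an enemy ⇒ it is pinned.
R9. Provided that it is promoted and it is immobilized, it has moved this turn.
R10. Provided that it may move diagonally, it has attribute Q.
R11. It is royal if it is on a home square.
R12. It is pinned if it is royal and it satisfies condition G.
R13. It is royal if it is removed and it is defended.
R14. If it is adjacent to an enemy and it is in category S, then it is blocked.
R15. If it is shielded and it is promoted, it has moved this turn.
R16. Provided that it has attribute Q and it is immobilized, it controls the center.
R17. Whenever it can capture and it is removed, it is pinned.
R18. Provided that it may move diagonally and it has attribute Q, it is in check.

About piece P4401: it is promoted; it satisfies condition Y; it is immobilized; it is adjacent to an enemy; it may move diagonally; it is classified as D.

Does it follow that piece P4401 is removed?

Yes

By R9 (it is promoted, it is immobilized): it has moved this turn.
By R10 (it may move diagonally): it has attribute Q.
By R16 (it has attribute Q, it is immobilized): it controls the center.
By R8 (it has moved this turn, it is adjacent to an enemy): it is pinned.
By R6 (it is pinned, it controls the center): it is on a home square.
By R11 (it is on a home square): it is royal.
By R3 (it is royal): it is removed.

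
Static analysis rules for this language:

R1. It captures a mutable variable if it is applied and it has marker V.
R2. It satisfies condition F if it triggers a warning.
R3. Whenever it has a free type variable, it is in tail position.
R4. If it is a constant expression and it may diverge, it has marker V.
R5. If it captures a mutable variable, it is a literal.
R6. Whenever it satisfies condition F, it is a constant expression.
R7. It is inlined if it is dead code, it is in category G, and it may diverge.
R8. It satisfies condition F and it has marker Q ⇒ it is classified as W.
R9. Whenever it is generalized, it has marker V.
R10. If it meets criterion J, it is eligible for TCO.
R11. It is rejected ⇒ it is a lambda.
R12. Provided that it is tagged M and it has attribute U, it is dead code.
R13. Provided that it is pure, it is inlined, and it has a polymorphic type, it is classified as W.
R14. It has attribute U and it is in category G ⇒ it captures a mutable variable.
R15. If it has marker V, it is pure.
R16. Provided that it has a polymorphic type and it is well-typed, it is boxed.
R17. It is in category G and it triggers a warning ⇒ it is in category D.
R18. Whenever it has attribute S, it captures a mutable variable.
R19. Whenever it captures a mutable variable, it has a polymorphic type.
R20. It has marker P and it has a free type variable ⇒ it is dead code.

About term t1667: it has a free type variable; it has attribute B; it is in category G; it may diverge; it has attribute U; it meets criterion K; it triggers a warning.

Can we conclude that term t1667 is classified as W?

Forward chaining from the given facts derives: satisfies condition F, is in tail position, is a constant expression, captures a mutable variable, is in category D, has a polymorphic type, has marker V, is a literal, is pure.
Rules concluding "it is classified as W": R8 needs "it has marker Q"; R13 needs "it is inlined" — none of these are established.

No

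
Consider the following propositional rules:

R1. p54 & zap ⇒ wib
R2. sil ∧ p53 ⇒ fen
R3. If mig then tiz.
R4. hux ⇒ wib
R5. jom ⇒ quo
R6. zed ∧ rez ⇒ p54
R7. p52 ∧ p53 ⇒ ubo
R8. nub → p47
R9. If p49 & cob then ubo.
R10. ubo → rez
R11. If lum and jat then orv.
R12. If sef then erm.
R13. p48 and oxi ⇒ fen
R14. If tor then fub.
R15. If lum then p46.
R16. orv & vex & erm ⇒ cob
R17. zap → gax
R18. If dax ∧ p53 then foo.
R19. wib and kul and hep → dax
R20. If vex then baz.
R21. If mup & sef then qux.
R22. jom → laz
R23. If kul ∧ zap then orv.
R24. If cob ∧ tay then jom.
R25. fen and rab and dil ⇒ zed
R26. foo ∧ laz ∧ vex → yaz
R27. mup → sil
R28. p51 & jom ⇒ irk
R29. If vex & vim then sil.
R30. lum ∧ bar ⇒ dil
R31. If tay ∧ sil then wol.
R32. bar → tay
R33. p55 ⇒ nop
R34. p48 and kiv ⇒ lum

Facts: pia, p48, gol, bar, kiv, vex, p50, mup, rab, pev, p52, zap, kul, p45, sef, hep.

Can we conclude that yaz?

Forward chaining from the given facts derives: erm, gax, baz, qux, orv, sil, tay, lum, p46, cob, jom, dil, wol, quo, laz.
The only rule concluding yaz is R26, which needs foo; that is never established.

No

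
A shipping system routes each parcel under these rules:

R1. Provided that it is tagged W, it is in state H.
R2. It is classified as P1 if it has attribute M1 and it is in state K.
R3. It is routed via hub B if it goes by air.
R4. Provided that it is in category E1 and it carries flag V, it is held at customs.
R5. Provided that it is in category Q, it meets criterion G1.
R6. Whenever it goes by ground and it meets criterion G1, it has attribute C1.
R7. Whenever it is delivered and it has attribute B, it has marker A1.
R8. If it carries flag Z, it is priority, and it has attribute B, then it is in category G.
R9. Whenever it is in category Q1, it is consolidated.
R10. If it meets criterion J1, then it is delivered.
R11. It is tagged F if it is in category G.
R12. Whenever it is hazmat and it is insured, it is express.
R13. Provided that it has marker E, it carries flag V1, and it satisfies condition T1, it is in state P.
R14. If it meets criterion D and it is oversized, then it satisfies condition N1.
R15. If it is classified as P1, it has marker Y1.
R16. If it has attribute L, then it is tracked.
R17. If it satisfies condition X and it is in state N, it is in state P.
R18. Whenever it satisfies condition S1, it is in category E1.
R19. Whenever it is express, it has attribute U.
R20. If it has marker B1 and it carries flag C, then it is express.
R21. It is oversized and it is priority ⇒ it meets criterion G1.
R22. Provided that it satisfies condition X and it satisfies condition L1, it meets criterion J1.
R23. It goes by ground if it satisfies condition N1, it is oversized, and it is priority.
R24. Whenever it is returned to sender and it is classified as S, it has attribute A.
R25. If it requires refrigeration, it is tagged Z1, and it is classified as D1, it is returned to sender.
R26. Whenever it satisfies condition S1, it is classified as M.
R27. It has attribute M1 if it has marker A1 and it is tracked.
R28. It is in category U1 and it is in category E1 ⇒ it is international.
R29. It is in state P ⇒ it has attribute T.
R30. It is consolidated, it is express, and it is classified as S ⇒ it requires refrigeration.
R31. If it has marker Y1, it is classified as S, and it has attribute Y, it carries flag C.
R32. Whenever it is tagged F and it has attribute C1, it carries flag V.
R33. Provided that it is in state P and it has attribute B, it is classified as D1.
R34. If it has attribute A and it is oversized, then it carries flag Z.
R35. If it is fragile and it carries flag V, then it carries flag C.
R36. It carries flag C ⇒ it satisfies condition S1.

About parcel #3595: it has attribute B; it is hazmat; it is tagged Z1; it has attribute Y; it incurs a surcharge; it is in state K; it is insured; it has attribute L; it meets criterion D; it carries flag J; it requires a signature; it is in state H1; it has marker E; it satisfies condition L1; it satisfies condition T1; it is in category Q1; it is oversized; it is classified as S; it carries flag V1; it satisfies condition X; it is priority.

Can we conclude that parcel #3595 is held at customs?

Yes

By R9 (it is in category Q1): it is consolidated.
By R12 (it is hazmat, it is insured): it is express.
By R13 (it has marker E, it carries flag V1, it satisfies condition T1): it is in state P.
By R14 (it meets criterion D, it is oversized): it satisfies condition N1.
By R16 (it has attribute L): it is tracked.
By R21 (it is oversized, it is priority): it meets criterion G1.
By R22 (it satisfies condition X, it satisfies condition L1): it meets criterion J1.
By R23 (it satisfies condition N1, it is oversized, it is priority): it goes by ground.
By R30 (it is consolidated, it is express, it is classified as S): it requires refrigeration.
By R33 (it is in state P, it has attribute B): it is classified as D1.
By R6 (it goes by ground, it meets criterion G1): it has attribute C1.
By R10 (it meets criterion J1): it is delivered.
By R25 (it requires refrigeration, it is tagged Z1, it is classified as D1): it is returned to sender.
By R7 (it is delivered, it has attribute B): it has marker A1.
By R24 (it is returned to sender, it is classified as S): it has attribute A.
By R27 (it has marker A1, it is tracked): it has attribute M1.
By R34 (it has attribute A, it is oversized): it carries flag Z.
By R2 (it has attribute M1, it is in state K): it is classified as P1.
By R8 (it carries flag Z, it is priority, it has attribute B): it is in category G.
By R11 (it is in category G): it is tagged F.
By R15 (it is classified as P1): it has marker Y1.
By R31 (it has marker Y1, it is classified as S, it has attribute Y): it carries flag C.
By R32 (it is tagged F, it has attribute C1): it carries flag V.
By R36 (it carries flag C): it satisfies condition S1.
By R18 (it satisfies condition S1): it is in category E1.
By R4 (it is in category E1, it carries flag V): it is held at customs.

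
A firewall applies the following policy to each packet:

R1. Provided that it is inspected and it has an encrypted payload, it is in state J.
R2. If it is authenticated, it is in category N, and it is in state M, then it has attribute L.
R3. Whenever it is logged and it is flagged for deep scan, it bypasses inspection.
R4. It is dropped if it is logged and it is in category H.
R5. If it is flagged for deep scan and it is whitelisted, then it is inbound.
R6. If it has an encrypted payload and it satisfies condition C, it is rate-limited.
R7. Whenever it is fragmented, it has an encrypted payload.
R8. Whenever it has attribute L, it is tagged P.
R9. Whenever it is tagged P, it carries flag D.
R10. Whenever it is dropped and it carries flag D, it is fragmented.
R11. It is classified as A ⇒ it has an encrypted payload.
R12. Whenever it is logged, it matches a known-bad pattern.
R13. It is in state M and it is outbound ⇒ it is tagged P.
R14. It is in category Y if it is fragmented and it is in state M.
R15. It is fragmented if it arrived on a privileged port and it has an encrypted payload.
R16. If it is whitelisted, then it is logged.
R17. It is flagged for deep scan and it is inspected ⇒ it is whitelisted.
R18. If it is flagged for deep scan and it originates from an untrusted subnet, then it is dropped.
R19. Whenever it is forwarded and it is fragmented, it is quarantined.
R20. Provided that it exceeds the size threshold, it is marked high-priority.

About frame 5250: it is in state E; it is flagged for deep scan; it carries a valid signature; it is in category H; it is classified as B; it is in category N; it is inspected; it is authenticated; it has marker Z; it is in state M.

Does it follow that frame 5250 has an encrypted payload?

Yes

By R2 (it is authenticated, it is in category N, it is in state M): it has attribute L.
By R8 (it has attribute L): it is tagged P.
By R9 (it is tagged P): it carries flag D.
By R17 (it is flagged for deep scan, it is inspected): it is whitelisted.
By R16 (it is whitelisted): it is logged.
By R4 (it is logged, it is in category H): it is dropped.
By R10 (it is dropped, it carries flag D): it is fragmented.
By R7 (it is fragmented): it has an encrypted payload.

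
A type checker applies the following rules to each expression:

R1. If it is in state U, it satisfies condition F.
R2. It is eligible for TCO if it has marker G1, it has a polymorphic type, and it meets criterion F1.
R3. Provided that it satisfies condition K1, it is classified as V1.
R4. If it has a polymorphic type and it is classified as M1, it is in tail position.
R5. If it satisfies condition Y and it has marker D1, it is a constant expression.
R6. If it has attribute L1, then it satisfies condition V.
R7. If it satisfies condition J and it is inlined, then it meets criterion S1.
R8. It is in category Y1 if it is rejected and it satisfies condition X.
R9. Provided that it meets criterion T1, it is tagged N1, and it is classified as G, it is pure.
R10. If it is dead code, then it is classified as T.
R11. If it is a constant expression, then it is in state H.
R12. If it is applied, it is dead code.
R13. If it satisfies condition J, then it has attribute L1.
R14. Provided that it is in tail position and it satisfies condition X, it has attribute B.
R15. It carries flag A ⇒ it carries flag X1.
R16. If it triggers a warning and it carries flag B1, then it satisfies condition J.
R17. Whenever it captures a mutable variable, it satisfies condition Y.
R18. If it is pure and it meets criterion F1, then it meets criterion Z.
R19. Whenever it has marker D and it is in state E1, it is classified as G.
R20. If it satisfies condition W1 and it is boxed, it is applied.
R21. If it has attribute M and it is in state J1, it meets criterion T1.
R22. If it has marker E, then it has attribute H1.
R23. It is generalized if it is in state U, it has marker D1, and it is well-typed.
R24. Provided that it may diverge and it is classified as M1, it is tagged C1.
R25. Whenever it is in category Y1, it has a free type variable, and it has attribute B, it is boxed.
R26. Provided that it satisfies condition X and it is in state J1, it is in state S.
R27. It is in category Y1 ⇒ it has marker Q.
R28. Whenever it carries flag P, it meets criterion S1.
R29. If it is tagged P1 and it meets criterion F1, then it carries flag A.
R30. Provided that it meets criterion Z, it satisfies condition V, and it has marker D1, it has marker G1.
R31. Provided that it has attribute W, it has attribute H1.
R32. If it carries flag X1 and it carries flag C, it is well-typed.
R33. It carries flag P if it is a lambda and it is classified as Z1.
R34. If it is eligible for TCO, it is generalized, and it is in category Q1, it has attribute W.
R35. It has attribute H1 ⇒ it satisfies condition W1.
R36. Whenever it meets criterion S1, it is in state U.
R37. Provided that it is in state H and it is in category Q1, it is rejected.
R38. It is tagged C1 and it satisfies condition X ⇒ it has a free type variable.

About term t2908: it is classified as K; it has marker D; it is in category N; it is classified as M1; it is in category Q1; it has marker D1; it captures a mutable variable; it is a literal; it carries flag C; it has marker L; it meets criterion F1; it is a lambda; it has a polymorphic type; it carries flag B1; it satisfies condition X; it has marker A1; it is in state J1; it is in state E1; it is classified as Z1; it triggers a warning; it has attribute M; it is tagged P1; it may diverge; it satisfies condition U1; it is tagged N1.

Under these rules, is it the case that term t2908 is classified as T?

By R4 (it has a polymorphic type, it is classified as M1): it is in tail position.
By R14 (it is in tail position, it satisfies condition X): it has attribute B.
By R16 (it triggers a warning, it carries flag B1): it satisfies condition J.
By R17 (it captures a mutable variable): it satisfies condition Y.
By R19 (it has marker D, it is in state E1): it is classified as G.
By R21 (it has attribute M, it is in state J1): it meets criterion T1.
By R24 (it may diverge, it is classified as M1): it is tagged C1.
By R29 (it is tagged P1, it meets criterion F1): it carries flag A.
By R33 (it is a lambda, it is classified as Z1): it carries flag P.
By R38 (it is tagged C1, it satisfies condition X): it has a free type variable.
By R5 (it satisfies condition Y, it has marker D1): it is a constant expression.
By R9 (it meets criterion T1, it is tagged N1, it is classified as G): it is pure.
By R11 (it is a constant expression): it is in state H.
By R13 (it satisfies condition J): it has attribute L1.
By R15 (it carries flag A): it carries flag X1.
By R18 (it is pure, it meets criterion F1): it meets criterion Z.
By R28 (it carries flag P): it meets criterion S1.
By R32 (it carries flag X1, it carries flag C): it is well-typed.
By R36 (it meets criterion S1): it is in state U.
By R37 (it is in state H, it is in category Q1): it is rejected.
By R6 (it has attribute L1): it satisfies condition V.
By R8 (it is rejected, it satisfies condition X): it is in category Y1.
By R23 (it is in state U, it has marker D1, it is well-typed): it is generalized.
By R25 (it is in category Y1, it has a free type variable, it has attribute B): it is boxed.
By R30 (it meets criterion Z, it satisfies condition V, it has marker D1): it has marker G1.
By R2 (it has marker G1, it has a polymorphic type, it meets criterion F1): it is eligible for TCO.
By R34 (it is eligible for TCO, it is generalized, it is in category Q1): it has attribute W.
By R31 (it has attribute W): it has attribute H1.
By R35 (it has attribute H1): it satisfies condition W1.
By R20 (it satisfies condition W1, it is boxed): it is applied.
By R12 (it is applied): it is dead code.
By R10 (it is dead code): it is classified as T.

Yes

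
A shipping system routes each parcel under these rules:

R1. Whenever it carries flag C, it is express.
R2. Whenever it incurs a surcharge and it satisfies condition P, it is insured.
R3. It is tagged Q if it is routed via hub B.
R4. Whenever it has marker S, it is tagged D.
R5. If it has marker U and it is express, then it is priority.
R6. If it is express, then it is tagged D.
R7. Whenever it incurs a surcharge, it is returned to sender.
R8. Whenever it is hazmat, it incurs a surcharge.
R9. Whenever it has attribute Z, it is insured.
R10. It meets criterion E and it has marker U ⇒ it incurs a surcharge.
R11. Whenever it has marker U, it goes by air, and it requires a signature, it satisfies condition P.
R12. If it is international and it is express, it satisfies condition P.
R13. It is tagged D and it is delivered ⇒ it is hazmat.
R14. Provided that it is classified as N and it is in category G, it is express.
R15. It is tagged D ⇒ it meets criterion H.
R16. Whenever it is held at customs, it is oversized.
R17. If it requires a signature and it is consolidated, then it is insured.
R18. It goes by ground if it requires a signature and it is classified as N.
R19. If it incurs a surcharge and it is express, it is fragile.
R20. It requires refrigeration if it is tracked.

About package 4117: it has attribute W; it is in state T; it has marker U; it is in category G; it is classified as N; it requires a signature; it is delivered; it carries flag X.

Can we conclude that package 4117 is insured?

Forward chaining from the given facts derives: is express, goes by ground, is priority, is tagged D, is hazmat, meets criterion H, incurs a surcharge, is fragile, is returned to sender.
Rules concluding "it is insured": R2 needs "it satisfies condition P"; R9 needs "it has attribute Z"; R17 needs "it is consolidated" — none of these are established.

No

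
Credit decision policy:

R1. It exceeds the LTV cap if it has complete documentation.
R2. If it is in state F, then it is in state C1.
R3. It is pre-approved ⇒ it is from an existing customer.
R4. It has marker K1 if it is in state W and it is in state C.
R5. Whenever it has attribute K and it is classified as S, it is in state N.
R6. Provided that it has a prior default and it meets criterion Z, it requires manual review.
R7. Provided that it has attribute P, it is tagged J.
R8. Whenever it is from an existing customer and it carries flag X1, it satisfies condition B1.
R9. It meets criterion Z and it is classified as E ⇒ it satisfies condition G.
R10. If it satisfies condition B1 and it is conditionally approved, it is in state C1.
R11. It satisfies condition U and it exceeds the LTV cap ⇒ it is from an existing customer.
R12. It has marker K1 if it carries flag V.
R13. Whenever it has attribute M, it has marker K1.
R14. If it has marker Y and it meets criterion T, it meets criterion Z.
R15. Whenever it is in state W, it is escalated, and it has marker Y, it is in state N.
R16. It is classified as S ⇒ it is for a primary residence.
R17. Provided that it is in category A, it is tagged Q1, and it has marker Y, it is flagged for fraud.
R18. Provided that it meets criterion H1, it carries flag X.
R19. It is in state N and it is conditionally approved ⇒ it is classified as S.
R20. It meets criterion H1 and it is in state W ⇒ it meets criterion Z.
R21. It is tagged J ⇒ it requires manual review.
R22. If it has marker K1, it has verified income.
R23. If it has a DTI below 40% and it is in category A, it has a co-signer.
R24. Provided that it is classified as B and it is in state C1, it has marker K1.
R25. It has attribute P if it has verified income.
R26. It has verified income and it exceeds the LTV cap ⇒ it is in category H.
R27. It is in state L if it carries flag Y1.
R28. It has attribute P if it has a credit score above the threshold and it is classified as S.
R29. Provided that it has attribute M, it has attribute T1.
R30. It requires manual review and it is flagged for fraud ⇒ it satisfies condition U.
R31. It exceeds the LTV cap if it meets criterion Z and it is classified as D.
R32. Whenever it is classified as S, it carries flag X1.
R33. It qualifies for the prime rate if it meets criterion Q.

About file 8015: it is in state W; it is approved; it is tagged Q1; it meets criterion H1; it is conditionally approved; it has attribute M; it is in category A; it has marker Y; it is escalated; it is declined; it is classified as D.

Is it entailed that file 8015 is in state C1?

Yes

By R13 (it has attribute M): it has marker K1.
By R15 (it is in state W, it is escalated, it has marker Y): it is in state N.
By R17 (it is in category A, it is tagged Q1, it has marker Y): it is flagged for fraud.
By R19 (it is in state N, it is conditionally approved): it is classified as S.
By R20 (it meets criterion H1, it is in state W): it meets criterion Z.
By R22 (it has marker K1): it has verified income.
By R25 (it has verified income): it has attribute P.
By R31 (it meets criterion Z, it is classified as D): it exceeds the LTV cap.
By R32 (it is classified as S): it carries flag X1.
By R7 (it has attribute P): it is tagged J.
By R21 (it is tagged J): it requires manual review.
By R30 (it requires manual review, it is flagged for fraud): it satisfies condition U.
By R11 (it satisfies condition U, it exceeds the LTV cap): it is from an existing customer.
By R8 (it is from an existing customer, it carries flag X1): it satisfies condition B1.
By R10 (it satisfies condition B1, it is conditionally approved): it is in state C1.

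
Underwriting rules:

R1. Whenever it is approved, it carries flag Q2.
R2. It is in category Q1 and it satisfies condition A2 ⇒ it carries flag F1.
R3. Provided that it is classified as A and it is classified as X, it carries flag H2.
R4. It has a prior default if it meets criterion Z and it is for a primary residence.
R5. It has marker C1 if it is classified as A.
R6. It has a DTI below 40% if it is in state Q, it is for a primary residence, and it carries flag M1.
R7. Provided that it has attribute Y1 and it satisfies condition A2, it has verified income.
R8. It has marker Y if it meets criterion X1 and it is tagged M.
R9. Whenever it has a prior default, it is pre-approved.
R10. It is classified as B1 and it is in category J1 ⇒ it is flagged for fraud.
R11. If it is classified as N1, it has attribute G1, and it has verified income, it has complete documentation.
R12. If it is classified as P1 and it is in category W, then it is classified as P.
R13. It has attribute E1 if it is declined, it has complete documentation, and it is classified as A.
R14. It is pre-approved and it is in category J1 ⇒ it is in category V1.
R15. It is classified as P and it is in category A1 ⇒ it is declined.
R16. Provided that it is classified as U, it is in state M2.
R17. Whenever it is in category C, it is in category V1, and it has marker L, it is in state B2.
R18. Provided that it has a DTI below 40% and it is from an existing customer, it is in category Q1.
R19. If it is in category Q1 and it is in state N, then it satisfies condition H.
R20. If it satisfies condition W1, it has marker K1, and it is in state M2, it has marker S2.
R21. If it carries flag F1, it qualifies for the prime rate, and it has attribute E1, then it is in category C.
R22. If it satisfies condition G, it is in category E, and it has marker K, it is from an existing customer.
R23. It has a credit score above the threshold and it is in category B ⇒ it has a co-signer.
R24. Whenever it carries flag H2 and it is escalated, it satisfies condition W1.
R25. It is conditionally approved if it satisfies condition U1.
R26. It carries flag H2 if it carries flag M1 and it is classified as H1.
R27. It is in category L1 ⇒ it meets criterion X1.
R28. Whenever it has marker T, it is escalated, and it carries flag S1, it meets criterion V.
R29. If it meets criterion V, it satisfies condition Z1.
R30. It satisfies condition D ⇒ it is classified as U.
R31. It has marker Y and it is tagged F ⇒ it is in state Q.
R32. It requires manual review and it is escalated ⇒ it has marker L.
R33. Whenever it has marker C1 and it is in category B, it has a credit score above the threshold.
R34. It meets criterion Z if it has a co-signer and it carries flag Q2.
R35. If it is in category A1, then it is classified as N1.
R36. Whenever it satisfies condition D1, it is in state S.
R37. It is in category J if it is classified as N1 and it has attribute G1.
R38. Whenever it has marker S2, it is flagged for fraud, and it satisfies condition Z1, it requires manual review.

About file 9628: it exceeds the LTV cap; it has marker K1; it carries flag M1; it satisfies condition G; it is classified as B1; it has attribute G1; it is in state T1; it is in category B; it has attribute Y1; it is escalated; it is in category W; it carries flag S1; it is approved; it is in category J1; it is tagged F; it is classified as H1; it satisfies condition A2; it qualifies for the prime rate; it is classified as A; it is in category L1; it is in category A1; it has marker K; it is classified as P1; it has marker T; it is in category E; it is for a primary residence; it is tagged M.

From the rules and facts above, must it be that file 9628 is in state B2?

Forward chaining from the given facts derives: carries flag Q2, has marker C1, has verified income, is flagged for fraud, is classified as P, is declined, is from an existing customer, carries flag H2, meets criterion X1, meets criterion V, satisfies condition Z1, has a credit score above the threshold, is classified as N1, is in category J, has marker Y, has complete documentation, has attribute E1, has a co-signer, satisfies condition W1, is in state Q, meets criterion Z, has a prior default, has a DTI below 40%, is pre-approved, is in category V1, is in category Q1, carries flag F1, is in category C.
The only rule concluding "it is in state B2" is R17, which needs "it has marker L"; that is never established.

No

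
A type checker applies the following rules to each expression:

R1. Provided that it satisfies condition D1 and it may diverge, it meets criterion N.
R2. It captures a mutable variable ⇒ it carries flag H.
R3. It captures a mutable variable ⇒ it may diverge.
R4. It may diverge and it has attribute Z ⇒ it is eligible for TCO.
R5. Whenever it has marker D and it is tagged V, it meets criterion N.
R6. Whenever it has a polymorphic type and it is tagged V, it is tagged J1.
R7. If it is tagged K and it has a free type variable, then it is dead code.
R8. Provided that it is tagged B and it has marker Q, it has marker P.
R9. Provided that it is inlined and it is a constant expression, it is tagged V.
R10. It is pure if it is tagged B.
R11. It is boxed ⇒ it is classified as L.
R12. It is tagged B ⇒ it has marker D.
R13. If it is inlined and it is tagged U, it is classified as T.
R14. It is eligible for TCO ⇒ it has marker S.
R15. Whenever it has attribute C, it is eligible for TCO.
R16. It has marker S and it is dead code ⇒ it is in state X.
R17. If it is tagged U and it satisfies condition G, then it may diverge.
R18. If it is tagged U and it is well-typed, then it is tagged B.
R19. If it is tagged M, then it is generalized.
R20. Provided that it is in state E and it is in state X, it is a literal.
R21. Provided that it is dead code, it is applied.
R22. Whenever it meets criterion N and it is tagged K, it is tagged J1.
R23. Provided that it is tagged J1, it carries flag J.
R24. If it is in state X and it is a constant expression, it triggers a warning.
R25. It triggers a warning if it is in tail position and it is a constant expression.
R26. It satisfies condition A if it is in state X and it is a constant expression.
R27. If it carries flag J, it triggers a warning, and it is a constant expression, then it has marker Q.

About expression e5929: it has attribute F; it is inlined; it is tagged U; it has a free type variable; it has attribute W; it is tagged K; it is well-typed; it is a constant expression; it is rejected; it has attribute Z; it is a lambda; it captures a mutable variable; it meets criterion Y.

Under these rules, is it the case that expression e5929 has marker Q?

Yes

By R3 (it captures a mutable variable): it may diverge.
By R4 (it may diverge, it has attribute Z): it is eligible for TCO.
By R7 (it is tagged K, it has a free type variable): it is dead code.
By R9 (it is inlined, it is a constant expression): it is tagged V.
By R14 (it is eligible for TCO): it has marker S.
By R16 (it has marker S, it is dead code): it is in state X.
By R18 (it is tagged U, it is well-typed): it is tagged B.
By R24 (it is in state X, it is a constant expression): it triggers a warning.
By R12 (it is tagged B): it has marker D.
By R5 (it has marker D, it is tagged V): it meets criterion N.
By R22 (it meets criterion N, it is tagged K): it is tagged J1.
By R23 (it is tagged J1): it carries flag J.
By R27 (it carries flag J, it triggers a warning, it is a constant expression): it has marker Q.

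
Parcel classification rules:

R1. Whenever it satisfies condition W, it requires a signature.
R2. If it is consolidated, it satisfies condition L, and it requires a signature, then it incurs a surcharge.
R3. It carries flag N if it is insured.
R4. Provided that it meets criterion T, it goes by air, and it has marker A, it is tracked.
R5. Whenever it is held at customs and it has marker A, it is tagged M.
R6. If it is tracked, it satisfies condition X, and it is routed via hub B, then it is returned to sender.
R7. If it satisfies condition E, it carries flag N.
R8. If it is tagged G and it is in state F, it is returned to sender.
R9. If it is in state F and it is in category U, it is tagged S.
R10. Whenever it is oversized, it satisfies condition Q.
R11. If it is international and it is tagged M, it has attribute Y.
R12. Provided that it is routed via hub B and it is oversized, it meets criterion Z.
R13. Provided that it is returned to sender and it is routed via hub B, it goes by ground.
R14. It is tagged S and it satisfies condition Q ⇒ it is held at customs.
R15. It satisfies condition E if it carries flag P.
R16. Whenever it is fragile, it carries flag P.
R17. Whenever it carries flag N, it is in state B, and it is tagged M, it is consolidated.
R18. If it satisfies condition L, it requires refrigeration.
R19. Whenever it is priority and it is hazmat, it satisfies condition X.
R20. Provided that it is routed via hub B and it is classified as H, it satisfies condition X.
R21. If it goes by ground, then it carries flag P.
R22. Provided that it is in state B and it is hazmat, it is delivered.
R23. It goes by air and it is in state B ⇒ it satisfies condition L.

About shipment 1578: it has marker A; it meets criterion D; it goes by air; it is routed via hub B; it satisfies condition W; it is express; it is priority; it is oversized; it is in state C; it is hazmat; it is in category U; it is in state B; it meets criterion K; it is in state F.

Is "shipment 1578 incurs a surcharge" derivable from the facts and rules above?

Forward chaining from the given facts derives: requires a signature, is tagged S, satisfies condition Q, meets criterion Z, is held at customs, satisfies condition X, is delivered, satisfies condition L, is tagged M, requires refrigeration.
The only rule concluding "it incurs a surcharge" is R2, which needs "it is consolidated"; that is never established.

No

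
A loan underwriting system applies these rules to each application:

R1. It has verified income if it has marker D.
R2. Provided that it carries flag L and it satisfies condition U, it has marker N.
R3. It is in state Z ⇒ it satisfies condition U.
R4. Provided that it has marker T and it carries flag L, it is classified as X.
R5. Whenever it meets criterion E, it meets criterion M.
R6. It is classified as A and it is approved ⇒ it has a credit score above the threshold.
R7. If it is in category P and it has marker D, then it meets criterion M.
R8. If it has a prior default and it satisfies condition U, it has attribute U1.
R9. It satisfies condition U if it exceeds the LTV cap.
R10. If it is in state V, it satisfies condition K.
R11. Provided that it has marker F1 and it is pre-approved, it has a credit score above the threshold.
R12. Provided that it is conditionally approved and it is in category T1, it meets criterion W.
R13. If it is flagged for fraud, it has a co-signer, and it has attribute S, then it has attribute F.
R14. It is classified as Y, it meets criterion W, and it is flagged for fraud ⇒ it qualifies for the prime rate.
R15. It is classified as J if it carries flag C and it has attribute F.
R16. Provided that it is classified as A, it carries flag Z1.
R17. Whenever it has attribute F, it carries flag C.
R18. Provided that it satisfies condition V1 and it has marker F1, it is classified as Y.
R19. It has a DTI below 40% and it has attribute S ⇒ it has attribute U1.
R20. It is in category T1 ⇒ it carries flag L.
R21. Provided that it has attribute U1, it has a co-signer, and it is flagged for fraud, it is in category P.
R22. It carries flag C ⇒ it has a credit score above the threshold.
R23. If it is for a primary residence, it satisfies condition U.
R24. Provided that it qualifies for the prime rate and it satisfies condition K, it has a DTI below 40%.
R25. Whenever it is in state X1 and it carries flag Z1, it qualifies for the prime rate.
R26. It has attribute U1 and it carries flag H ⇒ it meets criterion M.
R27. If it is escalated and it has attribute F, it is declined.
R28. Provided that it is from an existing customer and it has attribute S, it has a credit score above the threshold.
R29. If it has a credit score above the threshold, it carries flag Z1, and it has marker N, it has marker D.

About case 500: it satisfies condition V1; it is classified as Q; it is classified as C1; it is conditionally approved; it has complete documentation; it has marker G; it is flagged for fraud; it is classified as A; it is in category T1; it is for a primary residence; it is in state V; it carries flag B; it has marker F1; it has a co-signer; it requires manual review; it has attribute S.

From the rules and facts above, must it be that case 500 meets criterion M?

By R10 (it is in state V): it satisfies condition K.
By R12 (it is conditionally approved, it is in category T1): it meets criterion W.
By R13 (it is flagged for fraud, it has a co-signer, it has attribute S): it has attribute F.
By R16 (it is classified as A): it carries flag Z1.
By R17 (it has attribute F): it carries flag C.
By R18 (it satisfies condition V1, it has marker F1): it is classified as Y.
By R20 (it is in category T1): it carries flag L.
By R22 (it carries flag C): it has a credit score above the threshold.
By R23 (it is for a primary residence): it satisfies condition U.
By R2 (it carries flag L, it satisfies condition U): it has marker N.
By R14 (it is classified as Y, it meets criterion W, it is flagged for fraud): it qualifies for the prime rate.
By R24 (it qualifies for the prime rate, it satisfies condition K): it has a DTI below 40%.
By R29 (it has a credit score above the threshold, it carries flag Z1, it has marker N): it has marker D.
By R19 (it has a DTI below 40%, it has attribute S): it has attribute U1.
By R21 (it has attribute U1, it has a co-signer, it is flagged for fraud): it is in category P.
By R7 (it is in category P, it has marker D): it meets criterion M.

Yes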